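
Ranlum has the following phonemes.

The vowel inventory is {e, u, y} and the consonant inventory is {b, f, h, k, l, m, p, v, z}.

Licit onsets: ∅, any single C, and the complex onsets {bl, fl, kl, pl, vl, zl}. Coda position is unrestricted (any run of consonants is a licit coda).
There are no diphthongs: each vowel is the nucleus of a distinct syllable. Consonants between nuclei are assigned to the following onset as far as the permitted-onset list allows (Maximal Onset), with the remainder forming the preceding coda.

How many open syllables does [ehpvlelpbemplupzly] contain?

Nuclei (vowels): e, e, e, u, y → 5 syllables.
/e…e/ gap (V1→V2): cluster /hpvl/ — the longest permitted-onset suffix is /vl/; onset = /vl/, preceding coda = /hp/.
/e…e/ gap (V2→V3): /lpb/ — longest licit onset from the right is /b/, leaving /lp/ as coda.
/e…u/ gap (V3→V4): /mpl/ — longest licit onset from the right is /pl/, leaving /m/ as coda.
/u…y/ gap (V4→V5): /pzl/; trying suffixes from longest down, /zl/ is the first permitted one, so coda /p/ | onset /zl/.
Putting it together: ehp.vlelp.bem.plup.zly.
Classifying each syllable: /ehp/ (closed), /vlelp/ (closed), /bem/ (closed), /plup/ (closed), /zly/ (open).
Open syllables: 1.

1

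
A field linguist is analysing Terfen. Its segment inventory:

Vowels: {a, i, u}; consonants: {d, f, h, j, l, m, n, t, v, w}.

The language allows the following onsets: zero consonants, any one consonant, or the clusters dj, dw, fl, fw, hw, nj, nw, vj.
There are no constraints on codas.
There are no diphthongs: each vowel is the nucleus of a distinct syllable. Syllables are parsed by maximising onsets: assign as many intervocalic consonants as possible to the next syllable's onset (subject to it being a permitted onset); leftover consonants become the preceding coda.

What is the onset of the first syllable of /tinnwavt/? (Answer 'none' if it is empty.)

t

Vowels present: i, a; each is a nucleus, giving 2 syllables.
σ1/σ2 boundary: /nnw/ — longest licit onset from the right is /nw/, leaving /n/ as coda.
So the parse is tin.nwavt.
Syllable 1 is /tin/: onset /t/, nucleus /i/, coda /n/.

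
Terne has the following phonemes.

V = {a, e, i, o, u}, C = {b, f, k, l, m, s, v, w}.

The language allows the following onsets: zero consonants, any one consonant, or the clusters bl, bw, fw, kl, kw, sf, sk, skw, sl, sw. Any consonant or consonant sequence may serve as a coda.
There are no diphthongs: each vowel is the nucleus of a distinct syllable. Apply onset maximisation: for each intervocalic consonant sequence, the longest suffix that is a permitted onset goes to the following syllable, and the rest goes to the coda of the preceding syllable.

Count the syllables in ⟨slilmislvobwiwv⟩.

4

The vowels are i, i, o, i — 4 nuclei, so 4 syllables.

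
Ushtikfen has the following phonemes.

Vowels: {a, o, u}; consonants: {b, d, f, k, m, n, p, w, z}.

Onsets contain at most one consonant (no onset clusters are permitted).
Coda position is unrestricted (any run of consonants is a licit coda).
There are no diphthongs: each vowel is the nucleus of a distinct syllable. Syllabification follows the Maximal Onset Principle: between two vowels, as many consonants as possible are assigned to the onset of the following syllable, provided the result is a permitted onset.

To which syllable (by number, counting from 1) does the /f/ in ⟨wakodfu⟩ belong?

Vowels present: a, o, u; each is a nucleus, giving 3 syllables.
/a…o/ gap (V1→V2): just /k/ — single C goes to the following onset.
/o…u/ gap (V2→V3): /df/; trying suffixes from longest down, /f/ is the first permitted one, so coda /d/ | onset /f/.
Putting it together: wa.kod.fu.
The /f/ is in the onset of syllable 3 (/fu/).

3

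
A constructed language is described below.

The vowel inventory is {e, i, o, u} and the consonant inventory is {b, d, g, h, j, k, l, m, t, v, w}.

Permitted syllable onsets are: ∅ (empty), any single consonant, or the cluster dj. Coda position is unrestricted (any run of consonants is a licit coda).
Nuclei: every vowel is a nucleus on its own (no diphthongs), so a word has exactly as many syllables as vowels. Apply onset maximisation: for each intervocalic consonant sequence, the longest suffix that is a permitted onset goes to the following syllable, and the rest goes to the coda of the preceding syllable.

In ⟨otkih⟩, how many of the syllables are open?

Vowels present: o, i; each is a nucleus, giving 2 syllables.
V1 /o/ – V2 /i/: /tk/ — longest licit onset from the right is /k/, leaving /t/ as coda.
Result: ot.kih.
Classifying each syllable: /ot/ (closed), /kih/ (closed).
Open syllables: 0.

0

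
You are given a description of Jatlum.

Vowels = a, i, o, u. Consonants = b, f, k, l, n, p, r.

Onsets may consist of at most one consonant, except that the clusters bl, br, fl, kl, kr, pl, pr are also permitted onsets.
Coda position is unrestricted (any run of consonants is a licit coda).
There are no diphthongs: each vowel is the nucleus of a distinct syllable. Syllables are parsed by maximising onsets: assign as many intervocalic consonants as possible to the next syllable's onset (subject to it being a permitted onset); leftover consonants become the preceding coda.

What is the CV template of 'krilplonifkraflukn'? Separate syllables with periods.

CCVC.CCV.CVC.CCV.CCVCC

Nuclei (vowels): i, o, i, a, u → 5 syllables.
/i…o/ gap (V1→V2): /lpl/ — longest licit onset from the right is /pl/, leaving /l/ as coda.
/o…i/ gap (V2→V3): just /n/ — single C goes to the following onset.
/i…a/ gap (V3→V4): /fkr/; trying suffixes from longest down, /kr/ is the first permitted one, so coda /f/ | onset /kr/.
/a…u/ gap (V4→V5): cluster /fl/ — /fl/ is itself a permitted onset, so the whole cluster goes right; preceding coda = ∅.
Syllabification: kril.plo.nif.kra.flukn.
Mapping each syllable to C/V: /kril/ → CCVC, /plo/ → CCV, /nif/ → CVC, /kra/ → CCV, /flukn/ → CCVCC.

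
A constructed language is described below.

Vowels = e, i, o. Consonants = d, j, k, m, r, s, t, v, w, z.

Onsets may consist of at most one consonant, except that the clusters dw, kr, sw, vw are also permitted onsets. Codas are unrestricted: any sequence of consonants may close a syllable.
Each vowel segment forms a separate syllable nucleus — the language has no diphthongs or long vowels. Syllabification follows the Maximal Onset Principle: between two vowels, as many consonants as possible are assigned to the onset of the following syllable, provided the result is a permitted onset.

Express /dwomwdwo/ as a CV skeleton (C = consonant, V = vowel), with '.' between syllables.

CCVCC.CCV

Vowels present: o, o; each is a nucleus, giving 2 syllables.
V1 /o/ – V2 /o/: /mwdw/ splits as /mw/ + /dw/ (/dw/ is the longest suffix that is a licit onset).
So the parse is dwomw.dwo.
Mapping each syllable to C/V: /dwomw/ → CCVCC, /dwo/ → CCV.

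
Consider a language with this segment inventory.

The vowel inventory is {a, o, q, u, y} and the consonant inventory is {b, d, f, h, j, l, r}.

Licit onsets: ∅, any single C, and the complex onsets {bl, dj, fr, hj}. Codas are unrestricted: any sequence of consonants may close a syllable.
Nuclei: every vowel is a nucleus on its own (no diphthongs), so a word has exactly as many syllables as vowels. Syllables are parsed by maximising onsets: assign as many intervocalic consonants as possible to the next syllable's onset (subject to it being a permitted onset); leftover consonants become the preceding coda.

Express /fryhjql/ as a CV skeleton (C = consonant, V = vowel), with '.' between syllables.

Vowels present: y, q; each is a nucleus, giving 2 syllables.
Between /y/ (V1) and /q/ (V2): cluster /hj/ — /hj/ is itself a permitted onset, so the whole cluster goes right; preceding coda = ∅.
So the parse is fry.hjql.
Mapping each syllable to C/V: /fry/ → CCV, /hjql/ → CCVC.

CCV.CCVC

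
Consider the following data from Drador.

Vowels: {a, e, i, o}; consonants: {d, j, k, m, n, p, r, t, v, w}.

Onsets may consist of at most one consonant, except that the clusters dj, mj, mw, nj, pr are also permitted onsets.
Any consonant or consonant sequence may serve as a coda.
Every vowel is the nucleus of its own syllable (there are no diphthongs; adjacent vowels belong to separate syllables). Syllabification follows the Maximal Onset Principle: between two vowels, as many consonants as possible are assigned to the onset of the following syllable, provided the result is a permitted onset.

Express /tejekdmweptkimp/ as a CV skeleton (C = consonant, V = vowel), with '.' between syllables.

CV.CVCC.CCVCC.CVCC

Vowels present: e, e, e, i; each is a nucleus, giving 4 syllables.
V1 /e/ – V2 /e/: /j/ is a single consonant, so it becomes the next onset.
V2 /e/ – V3 /e/: /kdmw/; trying suffixes from longest down, /mw/ is the first permitted one, so coda /kd/ | onset /mw/.
V3 /e/ – V4 /i/: /ptk/ splits as /pt/ + /k/ (/k/ is the longest suffix that is a licit onset).
So the parse is te.jekd.mwept.kimp.
Mapping each syllable to C/V: /te/ → CV, /jekd/ → CVCC, /mwept/ → CCVCC, /kimp/ → CVCC.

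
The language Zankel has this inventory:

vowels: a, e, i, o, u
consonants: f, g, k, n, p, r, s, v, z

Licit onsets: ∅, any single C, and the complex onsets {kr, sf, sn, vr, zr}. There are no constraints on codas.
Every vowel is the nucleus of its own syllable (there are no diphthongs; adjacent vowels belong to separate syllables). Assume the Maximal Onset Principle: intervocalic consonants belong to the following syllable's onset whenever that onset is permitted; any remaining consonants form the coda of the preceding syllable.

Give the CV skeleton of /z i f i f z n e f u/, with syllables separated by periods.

CV.CVCC.CV.CV

Vowels present: i, i, e, u; each is a nucleus, giving 4 syllables.
V1 /i/ – V2 /i/: just /f/ — single C goes to the following onset.
V2 /i/ – V3 /e/: cluster /fzn/ — the longest permitted-onset suffix is /n/; onset = /n/, preceding coda = /fz/.
V3 /e/ – V4 /u/: just /f/ — single C goes to the following onset.
Putting it together: zi.fifz.ne.fu.
Mapping each syllable to C/V: /zi/ → CV, /fifz/ → CVCC, /ne/ → CV, /fu/ → CV.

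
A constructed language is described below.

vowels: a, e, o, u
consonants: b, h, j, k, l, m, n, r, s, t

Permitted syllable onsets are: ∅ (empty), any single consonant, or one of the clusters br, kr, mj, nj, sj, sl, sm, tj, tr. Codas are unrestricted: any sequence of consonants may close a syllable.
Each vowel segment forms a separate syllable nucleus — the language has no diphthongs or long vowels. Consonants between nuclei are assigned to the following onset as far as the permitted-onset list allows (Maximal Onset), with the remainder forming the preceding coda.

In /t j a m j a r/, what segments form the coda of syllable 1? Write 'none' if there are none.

none

The vowels are a, a — 2 nuclei, so 2 syllables.
V1 /a/ – V2 /a/: cluster /mj/ — /mj/ is itself a permitted onset, so the whole cluster goes right; preceding coda = ∅.
Result: tja.mjar.
Syllable 1 is /tja/: onset /tj/, nucleus /a/, coda ∅.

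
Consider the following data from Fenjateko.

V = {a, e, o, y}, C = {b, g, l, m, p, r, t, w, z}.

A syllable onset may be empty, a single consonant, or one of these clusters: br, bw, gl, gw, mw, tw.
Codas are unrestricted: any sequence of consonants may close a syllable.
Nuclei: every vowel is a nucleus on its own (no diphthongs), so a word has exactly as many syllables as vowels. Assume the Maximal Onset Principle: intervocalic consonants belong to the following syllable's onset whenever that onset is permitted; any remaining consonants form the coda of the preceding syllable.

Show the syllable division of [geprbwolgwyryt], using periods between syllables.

gepr.bwol.gwy.ryt

Nuclei (vowels): e, o, y, y → 4 syllables.
σ1/σ2 boundary: /prbw/ splits as /pr/ + /bw/ (/bw/ is the longest suffix that is a licit onset).
σ2/σ3 boundary: cluster /lgw/ — the longest permitted-onset suffix is /gw/; onset = /gw/, preceding coda = /l/.
σ3/σ4 boundary: /r/ → onset of the next syllable (single consonants are always licit onsets).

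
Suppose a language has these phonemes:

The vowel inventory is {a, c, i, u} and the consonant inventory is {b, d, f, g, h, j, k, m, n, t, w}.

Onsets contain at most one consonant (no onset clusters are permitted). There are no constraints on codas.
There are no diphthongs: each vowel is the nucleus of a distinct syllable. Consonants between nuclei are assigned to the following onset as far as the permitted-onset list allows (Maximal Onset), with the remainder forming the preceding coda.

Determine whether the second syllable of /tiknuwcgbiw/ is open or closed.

Nuclei (vowels): i, u, c, i → 4 syllables.
V1 /i/ – V2 /u/: cluster /kn/ — the longest permitted-onset suffix is /n/; onset = /n/, preceding coda = /k/.
V2 /u/ – V3 /c/: just /w/ — single C goes to the following onset.
V3 /c/ – V4 /i/: /gb/ splits as /g/ + /b/ (/b/ is the longest suffix that is a licit onset).
Putting it together: tik.nu.wcg.biw.
Syllable 2 is /nu/; it ends in its nucleus with no coda, so it is open.

open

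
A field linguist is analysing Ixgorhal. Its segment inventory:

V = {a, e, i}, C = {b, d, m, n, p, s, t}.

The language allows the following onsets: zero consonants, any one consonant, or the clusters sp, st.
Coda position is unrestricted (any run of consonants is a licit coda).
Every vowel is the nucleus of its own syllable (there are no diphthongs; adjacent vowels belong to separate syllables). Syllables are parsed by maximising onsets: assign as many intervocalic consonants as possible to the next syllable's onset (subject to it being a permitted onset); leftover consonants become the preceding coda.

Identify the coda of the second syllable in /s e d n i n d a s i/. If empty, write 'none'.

Vowels present: e, i, a, i; each is a nucleus, giving 4 syllables.
Between /e/ (V1) and /i/ (V2): /dn/ — longest licit onset from the right is /n/, leaving /d/ as coda.
Between /i/ (V2) and /a/ (V3): /nd/; trying suffixes from longest down, /d/ is the first permitted one, so coda /n/ | onset /d/.
Between /a/ (V3) and /i/ (V4): /s/ → onset of the next syllable (single consonants are always licit onsets).
Putting it together: sed.nin.da.si.
Syllable 2 is /nin/: onset /n/, nucleus /i/, coda /n/.

n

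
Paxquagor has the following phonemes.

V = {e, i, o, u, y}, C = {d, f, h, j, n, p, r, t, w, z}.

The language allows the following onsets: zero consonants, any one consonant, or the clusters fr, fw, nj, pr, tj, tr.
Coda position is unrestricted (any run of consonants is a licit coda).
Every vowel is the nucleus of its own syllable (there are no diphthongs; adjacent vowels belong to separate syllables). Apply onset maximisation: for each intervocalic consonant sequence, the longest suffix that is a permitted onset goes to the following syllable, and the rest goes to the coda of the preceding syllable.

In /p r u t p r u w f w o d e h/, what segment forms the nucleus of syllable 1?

u

The vowels are u, u, o, e — 4 nuclei, so 4 syllables.
The first nucleus (vowel 1 from the left) is /u/.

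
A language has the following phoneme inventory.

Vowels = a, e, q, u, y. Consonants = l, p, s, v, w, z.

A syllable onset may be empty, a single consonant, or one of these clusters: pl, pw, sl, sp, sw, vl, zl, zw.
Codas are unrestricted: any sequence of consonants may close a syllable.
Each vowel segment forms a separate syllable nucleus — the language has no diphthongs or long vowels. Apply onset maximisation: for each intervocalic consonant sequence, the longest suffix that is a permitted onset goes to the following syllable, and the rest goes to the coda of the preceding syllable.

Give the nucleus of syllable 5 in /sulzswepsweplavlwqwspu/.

Vowels present: u, e, e, a, q, u; each is a nucleus, giving 6 syllables.
The fifth nucleus (vowel 5 from the left) is /q/.

q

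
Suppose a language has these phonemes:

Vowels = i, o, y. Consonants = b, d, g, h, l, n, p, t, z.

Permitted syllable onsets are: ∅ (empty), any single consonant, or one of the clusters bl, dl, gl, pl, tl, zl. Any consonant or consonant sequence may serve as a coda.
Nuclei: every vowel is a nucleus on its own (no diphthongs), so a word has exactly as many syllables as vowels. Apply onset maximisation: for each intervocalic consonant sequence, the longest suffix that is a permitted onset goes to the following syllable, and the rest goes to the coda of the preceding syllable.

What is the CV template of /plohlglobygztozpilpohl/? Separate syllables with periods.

Vowels present: o, o, y, o, i, o; each is a nucleus, giving 6 syllables.
Between /o/ (V1) and /o/ (V2): cluster /hlgl/ — the longest permitted-onset suffix is /gl/; onset = /gl/, preceding coda = /hl/.
Between /o/ (V2) and /y/ (V3): just /b/ — single C goes to the following onset.
Between /y/ (V3) and /o/ (V4): /gzt/ splits as /gz/ + /t/ (/t/ is the longest suffix that is a licit onset).
Between /o/ (V4) and /i/ (V5): cluster /zp/ — the longest permitted-onset suffix is /p/; onset = /p/, preceding coda = /z/.
Between /i/ (V5) and /o/ (V6): /lp/ splits as /l/ + /p/ (/p/ is the longest suffix that is a licit onset).
So the parse is plohl.glo.bygz.toz.pil.pohl.
Mapping each syllable to C/V: /plohl/ → CCVCC, /glo/ → CCV, /bygz/ → CVCC, /toz/ → CVC, /pil/ → CVC, /pohl/ → CVCC.

CCVCC.CCV.CVCC.CVC.CVC.CVCC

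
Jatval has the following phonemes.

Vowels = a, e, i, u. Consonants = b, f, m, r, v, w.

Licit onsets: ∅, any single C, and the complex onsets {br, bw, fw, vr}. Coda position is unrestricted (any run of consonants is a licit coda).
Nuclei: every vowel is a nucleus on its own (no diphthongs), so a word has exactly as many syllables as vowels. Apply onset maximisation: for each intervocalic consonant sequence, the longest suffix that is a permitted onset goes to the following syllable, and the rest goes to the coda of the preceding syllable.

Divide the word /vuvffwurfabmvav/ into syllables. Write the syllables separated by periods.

vuvf.fwur.fabm.vav

Vowels present: u, u, a, a; each is a nucleus, giving 4 syllables.
σ1/σ2 boundary: /vffw/ — longest licit onset from the right is /fw/, leaving /vf/ as coda.
σ2/σ3 boundary: cluster /rf/ — the longest permitted-onset suffix is /f/; onset = /f/, preceding coda = /r/.
σ3/σ4 boundary: /bmv/ — longest licit onset from the right is /v/, leaving /bm/ as coda.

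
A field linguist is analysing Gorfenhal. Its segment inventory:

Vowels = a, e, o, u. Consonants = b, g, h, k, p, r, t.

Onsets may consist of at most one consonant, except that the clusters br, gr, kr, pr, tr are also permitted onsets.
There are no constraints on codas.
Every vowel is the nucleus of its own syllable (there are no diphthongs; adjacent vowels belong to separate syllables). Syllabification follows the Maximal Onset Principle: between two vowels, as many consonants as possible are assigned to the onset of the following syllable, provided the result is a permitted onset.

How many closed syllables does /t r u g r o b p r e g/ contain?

2

Vowels present: u, o, e; each is a nucleus, giving 3 syllables.
Between /u/ (V1) and /o/ (V2): /gr/ is a licit onset in full, so it all attaches to the next syllable.
Between /o/ (V2) and /e/ (V3): /bpr/ — longest licit onset from the right is /pr/, leaving /b/ as coda.
Result: tru.grob.preg.
Classifying each syllable: /tru/ (open), /grob/ (closed), /preg/ (closed).
Closed syllables: 2.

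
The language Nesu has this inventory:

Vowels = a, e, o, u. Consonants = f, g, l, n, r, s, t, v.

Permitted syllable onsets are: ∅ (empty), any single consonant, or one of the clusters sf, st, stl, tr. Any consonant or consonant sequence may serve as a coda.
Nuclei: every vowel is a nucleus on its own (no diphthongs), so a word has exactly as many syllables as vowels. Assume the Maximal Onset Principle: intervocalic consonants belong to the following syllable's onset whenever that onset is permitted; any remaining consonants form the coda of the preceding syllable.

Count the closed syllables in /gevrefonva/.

2

The vowels are e, e, o, a — 4 nuclei, so 4 syllables.
σ1/σ2 boundary: /vr/ splits as /v/ + /r/ (/r/ is the longest suffix that is a licit onset).
σ2/σ3 boundary: /f/ is a single consonant, so it becomes the next onset.
σ3/σ4 boundary: cluster /nv/ — the longest permitted-onset suffix is /v/; onset = /v/, preceding coda = /n/.
So the parse is gev.re.fon.va.
Classifying each syllable: /gev/ (closed), /re/ (open), /fon/ (closed), /va/ (open).
Closed syllables: 2.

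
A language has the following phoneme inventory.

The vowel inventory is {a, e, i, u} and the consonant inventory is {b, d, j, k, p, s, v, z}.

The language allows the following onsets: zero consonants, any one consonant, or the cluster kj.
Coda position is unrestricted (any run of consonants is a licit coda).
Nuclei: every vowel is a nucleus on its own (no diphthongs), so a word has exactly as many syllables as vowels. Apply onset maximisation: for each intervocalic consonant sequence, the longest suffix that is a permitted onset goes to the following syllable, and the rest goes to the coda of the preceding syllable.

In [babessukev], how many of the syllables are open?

The vowels are a, e, u, e — 4 nuclei, so 4 syllables.
σ1/σ2 boundary: /b/ is a single consonant, so it becomes the next onset.
σ2/σ3 boundary: cluster /ss/ — the longest permitted-onset suffix is /s/; onset = /s/, preceding coda = /s/.
σ3/σ4 boundary: /k/ is a single consonant, so it becomes the next onset.
Putting it together: ba.bes.su.kev.
Classifying each syllable: /ba/ (open), /bes/ (closed), /su/ (open), /kev/ (closed).
Open syllables: 2.

2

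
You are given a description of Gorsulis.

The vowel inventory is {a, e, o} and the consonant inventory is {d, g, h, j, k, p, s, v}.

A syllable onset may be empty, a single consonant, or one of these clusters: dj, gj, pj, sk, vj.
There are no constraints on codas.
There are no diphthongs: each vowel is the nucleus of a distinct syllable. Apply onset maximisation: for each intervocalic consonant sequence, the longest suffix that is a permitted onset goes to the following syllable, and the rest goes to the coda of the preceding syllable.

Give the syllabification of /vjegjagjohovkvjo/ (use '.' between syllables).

Nuclei (vowels): e, a, o, o, o → 5 syllables.
V1 /e/ – V2 /a/: cluster /gj/ — /gj/ is itself a permitted onset, so the whole cluster goes right; preceding coda = ∅.
V2 /a/ – V3 /o/: /gj/ is a licit onset in full, so it all attaches to the next syllable.
V3 /o/ – V4 /o/: /h/ is a single consonant, so it becomes the next onset.
V4 /o/ – V5 /o/: /vkvj/ splits as /vk/ + /vj/ (/vj/ is the longest suffix that is a licit onset).

vje.gja.gjo.hovk.vjo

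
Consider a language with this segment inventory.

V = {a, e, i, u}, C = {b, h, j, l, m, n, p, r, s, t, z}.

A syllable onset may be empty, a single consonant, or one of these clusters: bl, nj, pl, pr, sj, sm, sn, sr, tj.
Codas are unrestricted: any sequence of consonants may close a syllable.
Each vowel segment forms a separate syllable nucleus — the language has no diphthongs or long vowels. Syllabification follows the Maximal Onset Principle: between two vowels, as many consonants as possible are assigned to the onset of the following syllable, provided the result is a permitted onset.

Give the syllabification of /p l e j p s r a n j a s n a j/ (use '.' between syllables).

Nuclei (vowels): e, a, a, a → 4 syllables.
Between /e/ (V1) and /a/ (V2): /jpsr/ splits as /jp/ + /sr/ (/sr/ is the longest suffix that is a licit onset).
Between /a/ (V2) and /a/ (V3): cluster /nj/ — /nj/ is itself a permitted onset, so the whole cluster goes right; preceding coda = ∅.
Between /a/ (V3) and /a/ (V4): /sn/ — entire cluster is a permitted onset → onset /sn/, coda ∅.

plejp.sra.nja.snaj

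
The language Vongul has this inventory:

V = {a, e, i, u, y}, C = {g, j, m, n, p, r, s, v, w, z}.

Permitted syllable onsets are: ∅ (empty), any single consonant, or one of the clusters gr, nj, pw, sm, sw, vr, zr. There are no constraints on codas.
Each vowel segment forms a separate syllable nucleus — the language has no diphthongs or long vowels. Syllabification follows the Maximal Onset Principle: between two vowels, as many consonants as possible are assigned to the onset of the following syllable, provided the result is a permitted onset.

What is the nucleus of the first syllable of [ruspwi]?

Vowels present: u, i; each is a nucleus, giving 2 syllables.
The first nucleus (vowel 1 from the left) is /u/.

u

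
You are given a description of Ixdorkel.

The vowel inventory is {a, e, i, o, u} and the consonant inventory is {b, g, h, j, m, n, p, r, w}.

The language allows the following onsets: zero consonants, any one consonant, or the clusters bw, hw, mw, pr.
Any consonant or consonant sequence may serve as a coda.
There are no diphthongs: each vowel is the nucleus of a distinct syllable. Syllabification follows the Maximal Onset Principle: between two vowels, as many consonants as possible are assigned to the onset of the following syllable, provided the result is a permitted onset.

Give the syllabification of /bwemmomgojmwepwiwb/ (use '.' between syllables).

The vowels are e, o, o, e, i — 5 nuclei, so 5 syllables.
/e…o/ gap (V1→V2): /mm/; trying suffixes from longest down, /m/ is the first permitted one, so coda /m/ | onset /m/.
/o…o/ gap (V2→V3): /mg/; trying suffixes from longest down, /g/ is the first permitted one, so coda /m/ | onset /g/.
/o…e/ gap (V3→V4): /jmw/ splits as /j/ + /mw/ (/mw/ is the longest suffix that is a licit onset).
/e…i/ gap (V4→V5): /pw/ — longest licit onset from the right is /w/, leaving /p/ as coda.

bwem.mom.goj.mwep.wiwb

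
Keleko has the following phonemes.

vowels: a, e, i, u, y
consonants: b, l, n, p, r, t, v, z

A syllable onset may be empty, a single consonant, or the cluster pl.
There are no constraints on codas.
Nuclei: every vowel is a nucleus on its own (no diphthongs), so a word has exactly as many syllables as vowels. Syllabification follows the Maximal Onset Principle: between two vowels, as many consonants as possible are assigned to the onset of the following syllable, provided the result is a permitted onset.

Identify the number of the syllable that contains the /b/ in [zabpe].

1

Vowels present: a, e; each is a nucleus, giving 2 syllables.
Between /a/ (V1) and /e/ (V2): /bp/ splits as /b/ + /p/ (/p/ is the longest suffix that is a licit onset).
Syllabification: zab.pe.
The /b/ is in the coda of syllable 1 (/zab/).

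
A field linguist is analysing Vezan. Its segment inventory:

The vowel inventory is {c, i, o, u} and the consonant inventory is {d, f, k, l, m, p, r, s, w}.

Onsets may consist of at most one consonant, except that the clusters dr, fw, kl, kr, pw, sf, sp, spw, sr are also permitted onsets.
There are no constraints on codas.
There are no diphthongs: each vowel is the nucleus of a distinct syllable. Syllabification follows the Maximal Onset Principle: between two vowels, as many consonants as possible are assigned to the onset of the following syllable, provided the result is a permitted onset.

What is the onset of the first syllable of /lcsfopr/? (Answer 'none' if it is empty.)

Nuclei (vowels): c, o → 2 syllables.
σ1/σ2 boundary: cluster /sf/ — /sf/ is itself a permitted onset, so the whole cluster goes right; preceding coda = ∅.
Result: lc.sfopr.
Syllable 1 is /lc/: onset /l/, nucleus /c/, coda ∅.

l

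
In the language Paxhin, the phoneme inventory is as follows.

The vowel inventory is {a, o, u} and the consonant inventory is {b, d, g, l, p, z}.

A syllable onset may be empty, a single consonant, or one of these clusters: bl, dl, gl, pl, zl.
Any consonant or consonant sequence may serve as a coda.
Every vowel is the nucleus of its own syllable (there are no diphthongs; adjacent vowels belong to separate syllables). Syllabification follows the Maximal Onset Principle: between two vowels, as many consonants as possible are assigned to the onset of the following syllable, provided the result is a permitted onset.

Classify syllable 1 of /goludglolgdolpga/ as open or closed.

The vowels are o, u, o, o, a — 5 nuclei, so 5 syllables.
/o…u/ gap (V1→V2): just /l/ — single C goes to the following onset.
/u…o/ gap (V2→V3): cluster /dgl/ — the longest permitted-onset suffix is /gl/; onset = /gl/, preceding coda = /d/.
/o…o/ gap (V3→V4): cluster /lgd/ — the longest permitted-onset suffix is /d/; onset = /d/, preceding coda = /lg/.
/o…a/ gap (V4→V5): cluster /lpg/ — the longest permitted-onset suffix is /g/; onset = /g/, preceding coda = /lp/.
Putting it together: go.lud.glolg.dolp.ga.
Syllable 1 is /go/; it ends in its nucleus with no coda, so it is open.

open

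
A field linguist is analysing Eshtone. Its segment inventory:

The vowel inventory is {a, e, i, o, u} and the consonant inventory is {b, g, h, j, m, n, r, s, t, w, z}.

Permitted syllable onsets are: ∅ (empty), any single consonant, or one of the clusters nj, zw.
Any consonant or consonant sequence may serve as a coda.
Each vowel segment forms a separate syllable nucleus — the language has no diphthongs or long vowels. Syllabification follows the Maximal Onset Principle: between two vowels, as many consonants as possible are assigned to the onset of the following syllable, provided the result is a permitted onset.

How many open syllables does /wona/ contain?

Vowels present: o, a; each is a nucleus, giving 2 syllables.
σ1/σ2 boundary: /n/ is a single consonant, so it becomes the next onset.
Result: wo.na.
Classifying each syllable: /wo/ (open), /na/ (open).
Open syllables: 2.

2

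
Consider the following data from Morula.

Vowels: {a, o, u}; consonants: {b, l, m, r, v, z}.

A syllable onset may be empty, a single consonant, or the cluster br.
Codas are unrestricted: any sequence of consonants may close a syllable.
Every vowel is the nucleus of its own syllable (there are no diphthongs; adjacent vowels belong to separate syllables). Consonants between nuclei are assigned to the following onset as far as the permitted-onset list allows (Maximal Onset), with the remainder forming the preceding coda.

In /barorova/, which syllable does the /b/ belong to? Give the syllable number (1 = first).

Vowels present: a, o, o, a; each is a nucleus, giving 4 syllables.
/a…o/ gap (V1→V2): just /r/ — single C goes to the following onset.
/o…o/ gap (V2→V3): /r/ → onset of the next syllable (single consonants are always licit onsets).
/o…a/ gap (V3→V4): just /v/ — single C goes to the following onset.
Syllabification: ba.ro.ro.va.
The /b/ is in the onset of syllable 1 (/ba/).

1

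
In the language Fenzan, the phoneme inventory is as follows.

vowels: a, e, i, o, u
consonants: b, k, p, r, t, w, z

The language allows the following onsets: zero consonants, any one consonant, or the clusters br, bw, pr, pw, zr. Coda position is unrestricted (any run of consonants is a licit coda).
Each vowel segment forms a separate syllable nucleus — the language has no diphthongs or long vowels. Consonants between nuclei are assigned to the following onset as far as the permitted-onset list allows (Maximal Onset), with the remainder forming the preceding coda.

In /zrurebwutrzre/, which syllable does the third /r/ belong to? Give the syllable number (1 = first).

3

The vowels are u, e, u, e — 4 nuclei, so 4 syllables.
Between /u/ (V1) and /e/ (V2): /r/ is a single consonant, so it becomes the next onset.
Between /e/ (V2) and /u/ (V3): cluster /bw/ — /bw/ is itself a permitted onset, so the whole cluster goes right; preceding coda = ∅.
Between /u/ (V3) and /e/ (V4): /trzr/ splits as /tr/ + /zr/ (/zr/ is the longest suffix that is a licit onset).
So the parse is zru.re.bwutr.zre.
The third /r/ is in the coda of syllable 3 (/bwutr/).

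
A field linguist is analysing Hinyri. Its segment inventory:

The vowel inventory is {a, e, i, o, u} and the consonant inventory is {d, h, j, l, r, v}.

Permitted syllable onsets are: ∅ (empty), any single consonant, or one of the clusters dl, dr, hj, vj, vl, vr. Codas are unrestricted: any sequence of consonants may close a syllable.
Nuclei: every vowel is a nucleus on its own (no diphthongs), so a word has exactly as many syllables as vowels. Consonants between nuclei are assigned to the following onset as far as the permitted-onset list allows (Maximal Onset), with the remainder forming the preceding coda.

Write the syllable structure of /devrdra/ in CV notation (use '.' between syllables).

CVCC.CCV

Nuclei (vowels): e, a → 2 syllables.
Between /e/ (V1) and /a/ (V2): /vrdr/; trying suffixes from longest down, /dr/ is the first permitted one, so coda /vr/ | onset /dr/.
Syllabification: devr.dra.
Mapping each syllable to C/V: /devr/ → CVCC, /dra/ → CCV.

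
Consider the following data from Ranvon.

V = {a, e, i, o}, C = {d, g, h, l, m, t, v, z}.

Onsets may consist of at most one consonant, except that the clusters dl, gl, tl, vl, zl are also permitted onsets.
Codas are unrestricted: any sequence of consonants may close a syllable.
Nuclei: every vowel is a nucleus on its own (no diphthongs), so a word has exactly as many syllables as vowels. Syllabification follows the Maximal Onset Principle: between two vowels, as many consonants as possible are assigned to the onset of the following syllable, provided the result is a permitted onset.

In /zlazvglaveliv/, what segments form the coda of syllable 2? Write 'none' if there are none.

none

The vowels are a, a, e, i — 4 nuclei, so 4 syllables.
Between /a/ (V1) and /a/ (V2): cluster /zvgl/ — the longest permitted-onset suffix is /gl/; onset = /gl/, preceding coda = /zv/.
Between /a/ (V2) and /e/ (V3): /v/ is a single consonant, so it becomes the next onset.
Between /e/ (V3) and /i/ (V4): /l/ → onset of the next syllable (single consonants are always licit onsets).
Syllabification: zlazv.gla.ve.liv.
Syllable 2 is /gla/: onset /gl/, nucleus /a/, coda ∅.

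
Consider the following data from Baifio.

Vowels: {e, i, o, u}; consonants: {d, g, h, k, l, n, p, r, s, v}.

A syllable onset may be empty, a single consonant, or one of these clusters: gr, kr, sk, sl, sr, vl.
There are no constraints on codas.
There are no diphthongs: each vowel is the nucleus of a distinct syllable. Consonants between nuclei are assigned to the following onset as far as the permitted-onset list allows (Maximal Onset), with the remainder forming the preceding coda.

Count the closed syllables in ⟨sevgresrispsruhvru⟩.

3

Vowels present: e, e, i, u, u; each is a nucleus, giving 5 syllables.
V1 /e/ – V2 /e/: /vgr/ splits as /v/ + /gr/ (/gr/ is the longest suffix that is a licit onset).
V2 /e/ – V3 /i/: /sr/ is a licit onset in full, so it all attaches to the next syllable.
V3 /i/ – V4 /u/: /spsr/; trying suffixes from longest down, /sr/ is the first permitted one, so coda /sp/ | onset /sr/.
V4 /u/ – V5 /u/: /hvr/ splits as /hv/ + /r/ (/r/ is the longest suffix that is a licit onset).
Putting it together: sev.gre.srisp.sruhv.ru.
Classifying each syllable: /sev/ (closed), /gre/ (open), /srisp/ (closed), /sruhv/ (closed), /ru/ (open).
Closed syllables: 3.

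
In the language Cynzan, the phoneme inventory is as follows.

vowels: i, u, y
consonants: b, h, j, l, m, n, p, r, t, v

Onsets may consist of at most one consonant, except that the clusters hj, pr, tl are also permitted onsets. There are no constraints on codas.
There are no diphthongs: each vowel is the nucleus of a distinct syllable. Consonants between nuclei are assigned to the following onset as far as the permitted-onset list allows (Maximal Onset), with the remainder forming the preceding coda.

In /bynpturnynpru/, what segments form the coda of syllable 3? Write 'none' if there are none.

The vowels are y, u, y, u — 4 nuclei, so 4 syllables.
V1 /y/ – V2 /u/: /npt/ splits as /np/ + /t/ (/t/ is the longest suffix that is a licit onset).
V2 /u/ – V3 /y/: /rn/ — longest licit onset from the right is /n/, leaving /r/ as coda.
V3 /y/ – V4 /u/: cluster /npr/ — the longest permitted-onset suffix is /pr/; onset = /pr/, preceding coda = /n/.
So the parse is bynp.tur.nyn.pru.
Syllable 3 is /nyn/: onset /n/, nucleus /y/, coda /n/.

n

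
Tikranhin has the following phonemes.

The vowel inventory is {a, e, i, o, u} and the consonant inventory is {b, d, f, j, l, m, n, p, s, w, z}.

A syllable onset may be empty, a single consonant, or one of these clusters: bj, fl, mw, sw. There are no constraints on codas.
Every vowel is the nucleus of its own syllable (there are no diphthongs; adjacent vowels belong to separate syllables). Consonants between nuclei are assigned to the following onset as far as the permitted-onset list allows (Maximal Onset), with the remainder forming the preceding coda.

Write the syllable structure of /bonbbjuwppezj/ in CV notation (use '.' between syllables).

CVCC.CCVCC.CVCC

Nuclei (vowels): o, u, e → 3 syllables.
σ1/σ2 boundary: cluster /nbbj/ — the longest permitted-onset suffix is /bj/; onset = /bj/, preceding coda = /nb/.
σ2/σ3 boundary: /wpp/ — longest licit onset from the right is /p/, leaving /wp/ as coda.
So the parse is bonb.bjuwp.pezj.
Mapping each syllable to C/V: /bonb/ → CVCC, /bjuwp/ → CCVCC, /pezj/ → CVCC.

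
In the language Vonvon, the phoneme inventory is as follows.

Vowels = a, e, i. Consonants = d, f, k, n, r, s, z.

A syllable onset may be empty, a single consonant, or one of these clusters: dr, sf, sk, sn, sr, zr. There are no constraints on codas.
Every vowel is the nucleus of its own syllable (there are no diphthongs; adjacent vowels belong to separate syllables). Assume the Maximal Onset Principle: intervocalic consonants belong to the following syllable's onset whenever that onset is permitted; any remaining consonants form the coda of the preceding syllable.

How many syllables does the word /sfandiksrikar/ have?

Vowels present: a, i, i, a; each is a nucleus, giving 4 syllables.

4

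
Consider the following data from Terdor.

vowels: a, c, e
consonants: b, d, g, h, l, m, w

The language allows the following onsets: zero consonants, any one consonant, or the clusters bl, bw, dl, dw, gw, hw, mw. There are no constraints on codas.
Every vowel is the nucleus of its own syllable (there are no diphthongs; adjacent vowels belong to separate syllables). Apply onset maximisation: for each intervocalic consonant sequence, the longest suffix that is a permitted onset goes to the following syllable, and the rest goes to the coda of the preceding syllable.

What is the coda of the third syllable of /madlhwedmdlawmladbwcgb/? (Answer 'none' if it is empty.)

wm

The vowels are a, e, a, a, c — 5 nuclei, so 5 syllables.
σ1/σ2 boundary: cluster /dlhw/ — the longest permitted-onset suffix is /hw/; onset = /hw/, preceding coda = /dl/.
σ2/σ3 boundary: cluster /dmdl/ — the longest permitted-onset suffix is /dl/; onset = /dl/, preceding coda = /dm/.
σ3/σ4 boundary: /wml/ — longest licit onset from the right is /l/, leaving /wm/ as coda.
σ4/σ5 boundary: /dbw/ splits as /d/ + /bw/ (/bw/ is the longest suffix that is a licit onset).
Result: madl.hwedm.dlawm.lad.bwcgb.
Syllable 3 is /dlawm/: onset /dl/, nucleus /a/, coda /wm/.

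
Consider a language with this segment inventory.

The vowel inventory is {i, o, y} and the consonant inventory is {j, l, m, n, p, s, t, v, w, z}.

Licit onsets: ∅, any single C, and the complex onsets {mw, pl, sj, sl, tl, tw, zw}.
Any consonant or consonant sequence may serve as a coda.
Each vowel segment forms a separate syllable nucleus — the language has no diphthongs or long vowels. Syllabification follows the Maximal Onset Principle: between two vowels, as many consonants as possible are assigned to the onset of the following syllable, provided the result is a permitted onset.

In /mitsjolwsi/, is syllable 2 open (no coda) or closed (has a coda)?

closed

Vowels present: i, o, i; each is a nucleus, giving 3 syllables.
σ1/σ2 boundary: cluster /tsj/ — the longest permitted-onset suffix is /sj/; onset = /sj/, preceding coda = /t/.
σ2/σ3 boundary: /lws/ — longest licit onset from the right is /s/, leaving /lw/ as coda.
Putting it together: mit.sjolw.si.
Syllable 2 is /sjolw/ with coda /lw/, so it is closed.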